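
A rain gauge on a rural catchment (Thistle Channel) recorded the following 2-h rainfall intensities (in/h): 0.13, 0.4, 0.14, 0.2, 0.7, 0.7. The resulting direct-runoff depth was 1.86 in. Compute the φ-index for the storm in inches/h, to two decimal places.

Only the 3 blocks with intensity above φ contribute runoff: 0.4, 0.7, 0.7 in/h.
Σ(I−φ)·Δt = d  ⇒  (0.4+0.7+0.7 − 3φ)·2 = 1.86
φ = (1.800 − 1.86/2) / 3 = 0.29 in/h.

φ ≈ 0.29 in/h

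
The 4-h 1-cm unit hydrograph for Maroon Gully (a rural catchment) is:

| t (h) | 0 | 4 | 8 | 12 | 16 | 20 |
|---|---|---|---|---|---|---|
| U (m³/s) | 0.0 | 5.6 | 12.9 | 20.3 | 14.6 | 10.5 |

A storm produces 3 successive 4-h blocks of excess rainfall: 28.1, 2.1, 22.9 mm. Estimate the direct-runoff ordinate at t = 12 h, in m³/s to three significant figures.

By discrete convolution, Q_j = Σ (P_i / 10 mm) · U_{j−i}.
At t = 12 h (j=3): Q = (28.1/10)·20.3 + (2.1/10)·12.9 + (22.9/10)·5.6 = 72.6 m³/s.

Q ≈ 72.6 m³/s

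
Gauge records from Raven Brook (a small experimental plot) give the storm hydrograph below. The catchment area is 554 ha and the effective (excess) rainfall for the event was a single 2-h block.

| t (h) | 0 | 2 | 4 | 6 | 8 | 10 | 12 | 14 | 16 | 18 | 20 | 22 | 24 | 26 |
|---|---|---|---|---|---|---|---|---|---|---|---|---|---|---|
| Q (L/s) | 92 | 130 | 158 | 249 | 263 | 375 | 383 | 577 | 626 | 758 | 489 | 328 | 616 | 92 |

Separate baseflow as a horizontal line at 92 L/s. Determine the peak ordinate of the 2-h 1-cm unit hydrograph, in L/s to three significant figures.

Direct runoff: 0.0, 38.0, 66.0, 157.0, 171.0, 283.0, 291.0, 485.0, 534.0, 666.0, 397.0, 236.0, 524.0, 0.0 L/s; ΣQ_DR = 3848 L/s, peak = 666.0 L/s.
Runoff depth d = ΣQ_DR·Δt / A = 3848 × 7200 / (554 ha) = 5.001 mm.
The 1-cm UH is the DRH scaled by (10 mm)/d, so U_p = 666.0 × 10/5.001 = 1330 L/s.

U_p ≈ 1330 L/s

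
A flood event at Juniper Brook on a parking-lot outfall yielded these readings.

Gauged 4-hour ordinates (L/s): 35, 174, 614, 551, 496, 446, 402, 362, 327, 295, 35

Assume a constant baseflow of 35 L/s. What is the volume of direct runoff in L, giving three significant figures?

Direct-runoff ordinates (Q − Q_b): 0.0, 139.0, 579.0, 516.0, 461.0, 411.0, 367.0, 327.0, 292.0, 260.0, 0.0 L/s.
ΣQ_DR = 3352 L/s.
With Δt = 4 h = 14400 s, V = ΣQ_DR · Δt = 3352 × 14400 = 4.83 × 10^7 L.

V ≈ 4.83 × 10^7 L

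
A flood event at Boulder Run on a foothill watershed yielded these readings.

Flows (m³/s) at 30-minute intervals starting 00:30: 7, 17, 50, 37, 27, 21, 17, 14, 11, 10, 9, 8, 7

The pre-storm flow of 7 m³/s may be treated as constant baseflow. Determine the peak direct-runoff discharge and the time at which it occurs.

Q_p = 43.0 m³/s at t = 01:30

Subtracting baseflow gives direct-runoff ordinates: 0.0, 10.0, 43.0, 30.0, 20.0, 14.0, 10.0, 7.0, 4.0, 3.0, 2.0, 1.0, 0.0 m³/s.
The maximum is 43.0 m³/s, occurring at the reading for t = 01:30.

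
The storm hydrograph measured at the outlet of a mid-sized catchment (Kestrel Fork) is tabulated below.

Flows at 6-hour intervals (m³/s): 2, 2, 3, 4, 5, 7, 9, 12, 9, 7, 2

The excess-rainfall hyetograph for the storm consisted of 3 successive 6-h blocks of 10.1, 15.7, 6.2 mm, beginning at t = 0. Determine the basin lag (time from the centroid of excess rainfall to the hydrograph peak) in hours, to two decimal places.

Centroid of excess rainfall: t_c = Σ P_i·t̄_i / ΣP_i = 8.2687 h (block centres at 3, 9, 15 h).
Hydrograph peak occurs at t = 42 h, so basin lag t_L = 42 − 8.2687 = 33.73 h.

t_L ≈ 33.73 h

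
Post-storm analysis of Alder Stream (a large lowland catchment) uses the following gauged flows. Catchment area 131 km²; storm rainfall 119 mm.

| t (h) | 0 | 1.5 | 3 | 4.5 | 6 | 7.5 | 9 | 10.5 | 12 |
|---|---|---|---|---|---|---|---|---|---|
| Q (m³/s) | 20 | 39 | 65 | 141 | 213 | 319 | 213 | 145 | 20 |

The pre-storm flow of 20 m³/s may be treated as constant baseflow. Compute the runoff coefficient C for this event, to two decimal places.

C ≈ 0.34

ΣQ_DR = 995.0 m³/s; V = ΣQ_DR·Δt = 5.373 × 10^6 m³.
Runoff depth d = V / A = 41.02 mm.
C = d / P = 41.02 / 119 = 0.34.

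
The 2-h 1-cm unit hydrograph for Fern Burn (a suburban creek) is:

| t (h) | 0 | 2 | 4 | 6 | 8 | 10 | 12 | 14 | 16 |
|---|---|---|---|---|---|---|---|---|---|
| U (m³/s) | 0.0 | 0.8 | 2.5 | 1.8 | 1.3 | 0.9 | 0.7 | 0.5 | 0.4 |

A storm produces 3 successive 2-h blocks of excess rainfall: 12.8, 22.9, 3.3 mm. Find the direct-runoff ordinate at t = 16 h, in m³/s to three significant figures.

Q ≈ 1.89 m³/s

By discrete convolution, Q_j = Σ (P_i / 10 mm) · U_{j−i}.
At t = 16 h (j=8): Q = (12.8/10)·0.4 + (22.9/10)·0.5 + (3.3/10)·0.7 = 1.89 m³/s.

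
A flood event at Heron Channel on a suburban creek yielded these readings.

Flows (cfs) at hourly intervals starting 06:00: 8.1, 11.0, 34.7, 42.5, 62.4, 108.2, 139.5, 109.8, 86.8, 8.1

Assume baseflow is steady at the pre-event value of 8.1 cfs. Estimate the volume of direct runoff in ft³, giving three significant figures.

Direct-runoff ordinates (Q − Q_b): 0.0, 2.9, 26.6, 34.4, 54.3, 100.1, 131.4, 101.7, 78.7, 0.0 cfs.
ΣQ_DR = 530.1 cfs.
With Δt = 1 h = 3600 s, V = ΣQ_DR · Δt = 530.1 × 3600 = 1.91 × 10^6 ft³.

V ≈ 1.91 × 10^6 ft³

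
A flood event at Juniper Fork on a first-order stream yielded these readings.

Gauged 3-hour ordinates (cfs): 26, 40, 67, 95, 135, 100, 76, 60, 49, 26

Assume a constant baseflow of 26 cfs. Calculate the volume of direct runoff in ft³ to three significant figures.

Direct-runoff ordinates (Q − Q_b): 0.0, 14.0, 41.0, 69.0, 109.0, 74.0, 50.0, 34.0, 23.0, 0.0 cfs.
ΣQ_DR = 414.0 cfs.
With Δt = 3 h = 10800 s, V = ΣQ_DR · Δt = 414.0 × 10800 = 4.47 × 10^6 ft³.

V ≈ 4.47 × 10^6 ft³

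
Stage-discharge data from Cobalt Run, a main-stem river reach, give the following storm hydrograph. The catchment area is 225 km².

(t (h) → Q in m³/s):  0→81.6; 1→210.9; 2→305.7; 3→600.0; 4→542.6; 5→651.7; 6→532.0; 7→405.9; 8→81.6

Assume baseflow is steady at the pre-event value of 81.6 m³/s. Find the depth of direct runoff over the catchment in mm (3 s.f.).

Direct runoff: 0.0, 129.3, 224.1, 518.4, 461.0, 570.1, 450.4, 324.3, 0.0 m³/s; ΣQ_DR = 2678 m³/s.
V = ΣQ_DR · Δt = 2678 × 3600 s = 9.639 × 10^6 m³.
Over A = 225 km², depth = V / A = 42.8 mm.

d ≈ 42.8 mm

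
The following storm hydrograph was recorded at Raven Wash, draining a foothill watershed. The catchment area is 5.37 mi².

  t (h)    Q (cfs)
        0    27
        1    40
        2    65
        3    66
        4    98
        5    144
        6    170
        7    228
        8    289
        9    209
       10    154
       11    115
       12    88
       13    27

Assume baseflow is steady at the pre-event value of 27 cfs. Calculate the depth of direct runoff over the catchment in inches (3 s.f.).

Direct runoff: 0.0, 13.0, 38.0, 39.0, 71.0, 117.0, 143.0, 201.0, 262.0, 182.0, 127.0, 88.0, 61.0, 0.0 cfs; ΣQ_DR = 1342 cfs.
V = ΣQ_DR · Δt = 1342 × 3600 s = 4.831 × 10^6 ft³.
Over A = 5.37 mi², depth = V / A = 0.387 in.

d ≈ 0.387 in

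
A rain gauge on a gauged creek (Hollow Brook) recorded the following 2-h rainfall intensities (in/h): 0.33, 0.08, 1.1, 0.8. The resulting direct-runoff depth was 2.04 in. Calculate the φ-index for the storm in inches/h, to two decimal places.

Only the 2 blocks with intensity above φ contribute runoff: 1.1, 0.8 in/h.
Σ(I−φ)·Δt = d  ⇒  (1.1+0.8 − 2φ)·2 = 2.04
φ = (1.900 − 2.04/2) / 2 = 0.44 in/h.

φ ≈ 0.44 in/h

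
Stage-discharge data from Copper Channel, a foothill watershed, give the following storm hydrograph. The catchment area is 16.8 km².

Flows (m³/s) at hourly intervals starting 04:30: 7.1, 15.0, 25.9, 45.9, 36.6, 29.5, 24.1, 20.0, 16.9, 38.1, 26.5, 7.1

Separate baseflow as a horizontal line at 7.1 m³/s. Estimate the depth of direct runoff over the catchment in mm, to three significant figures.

d ≈ 44.5 mm

Direct runoff: 0.0, 7.9, 18.8, 38.8, 29.5, 22.4, 17.0, 12.9, 9.8, 31.0, 19.4, 0.0 m³/s; ΣQ_DR = 207.5 m³/s.
V = ΣQ_DR · Δt = 207.5 × 3600 s = 7.470 × 10^5 m³.
Over A = 16.8 km², depth = V / A = 44.5 mm.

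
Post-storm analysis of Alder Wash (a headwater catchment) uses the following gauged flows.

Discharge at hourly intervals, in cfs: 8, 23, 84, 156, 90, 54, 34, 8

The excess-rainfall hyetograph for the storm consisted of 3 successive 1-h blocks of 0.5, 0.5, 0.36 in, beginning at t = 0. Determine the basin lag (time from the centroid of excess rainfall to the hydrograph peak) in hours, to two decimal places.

t_L ≈ 1.60 h

Centroid of excess rainfall: t_c = Σ P_i·t̄_i / ΣP_i = 1.3971 h (block centres at 0.5, 1.5, 2.5 h).
Hydrograph peak occurs at t = 3 h, so basin lag t_L = 3 − 1.3971 = 1.60 h.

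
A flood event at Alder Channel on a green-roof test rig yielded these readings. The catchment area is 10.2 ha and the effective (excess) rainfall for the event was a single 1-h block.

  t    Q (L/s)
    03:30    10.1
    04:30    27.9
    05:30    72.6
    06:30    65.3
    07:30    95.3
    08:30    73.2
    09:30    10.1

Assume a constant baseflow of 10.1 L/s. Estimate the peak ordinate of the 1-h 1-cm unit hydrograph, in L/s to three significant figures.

U_p ≈ 85.1 L/s

Direct runoff: 0.0, 17.8, 62.5, 55.2, 85.2, 63.1, 0.0 L/s; ΣQ_DR = 283.8 L/s, peak = 85.2 L/s.
Runoff depth d = ΣQ_DR·Δt / A = 283.8 × 3600 / (10.2 ha) = 10.02 mm.
The 1-cm UH is the DRH scaled by (10 mm)/d, so U_p = 85.2 × 10/10.02 = 85.1 L/s.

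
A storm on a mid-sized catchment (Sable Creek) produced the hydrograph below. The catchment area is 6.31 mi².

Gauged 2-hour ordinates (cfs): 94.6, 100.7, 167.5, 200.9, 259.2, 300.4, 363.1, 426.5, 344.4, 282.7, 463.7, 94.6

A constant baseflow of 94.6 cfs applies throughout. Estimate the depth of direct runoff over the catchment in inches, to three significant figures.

d ≈ 0.964 in

Direct runoff: 0.0, 6.1, 72.9, 106.3, 164.6, 205.8, 268.5, 331.9, 249.8, 188.1, 369.1, 0.0 cfs; ΣQ_DR = 1963 cfs.
V = ΣQ_DR · Δt = 1963 × 7200 s = 1.413 × 10^7 ft³.
Over A = 6.31 mi², depth = V / A = 0.964 in.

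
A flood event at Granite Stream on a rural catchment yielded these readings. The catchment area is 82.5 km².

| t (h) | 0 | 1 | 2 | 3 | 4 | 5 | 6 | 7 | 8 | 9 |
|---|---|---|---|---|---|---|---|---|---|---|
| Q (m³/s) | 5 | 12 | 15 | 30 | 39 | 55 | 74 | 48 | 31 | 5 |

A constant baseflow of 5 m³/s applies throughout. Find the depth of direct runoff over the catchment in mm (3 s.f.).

Direct runoff: 0.0, 7.0, 10.0, 25.0, 34.0, 50.0, 69.0, 43.0, 26.0, 0.0 m³/s; ΣQ_DR = 264.0 m³/s.
V = ΣQ_DR · Δt = 264.0 × 3600 s = 9.504 × 10^5 m³.
Over A = 82.5 km², depth = V / A = 11.5 mm.

d ≈ 11.5 mm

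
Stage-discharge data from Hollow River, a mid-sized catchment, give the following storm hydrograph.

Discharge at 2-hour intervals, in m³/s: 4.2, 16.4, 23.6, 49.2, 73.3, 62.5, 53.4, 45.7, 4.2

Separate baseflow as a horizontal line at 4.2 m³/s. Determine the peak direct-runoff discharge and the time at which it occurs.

Subtracting baseflow gives direct-runoff ordinates: 0.0, 12.2, 19.4, 45.0, 69.1, 58.3, 49.2, 41.5, 0.0 m³/s.
The maximum is 69.1 m³/s, occurring at the reading for t = 8 h.

Q_p = 69.1 m³/s at t = 8 h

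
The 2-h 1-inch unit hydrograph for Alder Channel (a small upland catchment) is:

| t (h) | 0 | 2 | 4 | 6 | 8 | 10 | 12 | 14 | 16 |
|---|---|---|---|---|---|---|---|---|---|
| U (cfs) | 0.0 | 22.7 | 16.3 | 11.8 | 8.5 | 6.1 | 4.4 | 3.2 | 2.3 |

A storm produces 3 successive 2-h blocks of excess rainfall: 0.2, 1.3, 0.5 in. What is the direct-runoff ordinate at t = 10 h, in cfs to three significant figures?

Q ≈ 18.2 cfs

By discrete convolution, Q_j = Σ (P_i / 1 in) · U_{j−i}.
At t = 10 h (j=5): Q = (0.2/1)·6.1 + (1.3/1)·8.5 + (0.5/1)·11.8 = 18.2 cfs.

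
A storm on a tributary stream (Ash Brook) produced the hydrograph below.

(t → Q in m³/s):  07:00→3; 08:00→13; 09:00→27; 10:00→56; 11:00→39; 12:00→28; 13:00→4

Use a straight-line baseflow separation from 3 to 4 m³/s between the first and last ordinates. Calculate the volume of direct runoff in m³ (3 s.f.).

V ≈ 5.24 × 10^5 m³

Direct-runoff ordinates (Q − Q_b): 0.00, 9.83, 23.67, 52.50, 35.33, 24.17, 0.00 m³/s.
ΣQ_DR = 145.5 m³/s.
With Δt = 1 h = 3600 s, V = ΣQ_DR · Δt = 145.5 × 3600 = 5.24 × 10^5 m³.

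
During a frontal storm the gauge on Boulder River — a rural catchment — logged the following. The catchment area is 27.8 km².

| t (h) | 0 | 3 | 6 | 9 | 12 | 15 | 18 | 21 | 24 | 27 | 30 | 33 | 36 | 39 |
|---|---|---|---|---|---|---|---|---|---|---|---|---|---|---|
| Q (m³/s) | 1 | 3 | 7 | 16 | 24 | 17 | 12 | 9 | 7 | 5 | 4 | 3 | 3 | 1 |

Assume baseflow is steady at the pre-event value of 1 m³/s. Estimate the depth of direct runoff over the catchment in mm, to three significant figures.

Direct runoff: 0.0, 2.0, 6.0, 15.0, 23.0, 16.0, 11.0, 8.0, 6.0, 4.0, 3.0, 2.0, 2.0, 0.0 m³/s; ΣQ_DR = 98.00 m³/s.
V = ΣQ_DR · Δt = 98.00 × 10800 s = 1.058 × 10^6 m³.
Over A = 27.8 km², depth = V / A = 38.1 mm.

d ≈ 38.1 mm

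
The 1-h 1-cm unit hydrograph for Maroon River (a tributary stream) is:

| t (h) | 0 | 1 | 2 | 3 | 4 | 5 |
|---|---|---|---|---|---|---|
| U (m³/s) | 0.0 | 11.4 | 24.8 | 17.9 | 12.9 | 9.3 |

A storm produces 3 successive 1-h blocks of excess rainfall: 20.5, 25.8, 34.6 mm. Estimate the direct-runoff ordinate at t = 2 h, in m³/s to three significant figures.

By discrete convolution, Q_j = Σ (P_i / 10 mm) · U_{j−i}.
At t = 2 h (j=2): Q = (20.5/10)·24.8 + (25.8/10)·11.4 + (34.6/10)·0.0 = 80.3 m³/s.

Q ≈ 80.3 m³/s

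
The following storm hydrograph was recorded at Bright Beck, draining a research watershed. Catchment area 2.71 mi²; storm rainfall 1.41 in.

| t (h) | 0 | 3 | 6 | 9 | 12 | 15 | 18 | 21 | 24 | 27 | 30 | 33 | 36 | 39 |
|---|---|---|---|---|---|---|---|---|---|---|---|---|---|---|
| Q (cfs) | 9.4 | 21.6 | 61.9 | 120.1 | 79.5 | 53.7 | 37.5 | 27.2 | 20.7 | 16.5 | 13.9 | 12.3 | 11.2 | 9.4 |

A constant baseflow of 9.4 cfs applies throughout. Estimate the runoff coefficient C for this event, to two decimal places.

ΣQ_DR = 363.3 cfs; V = ΣQ_DR·Δt = 3.924 × 10^6 ft³.
Runoff depth d = V / A = 0.6232 in.
C = d / P = 0.6232 / 1.41 = 0.44.

C ≈ 0.44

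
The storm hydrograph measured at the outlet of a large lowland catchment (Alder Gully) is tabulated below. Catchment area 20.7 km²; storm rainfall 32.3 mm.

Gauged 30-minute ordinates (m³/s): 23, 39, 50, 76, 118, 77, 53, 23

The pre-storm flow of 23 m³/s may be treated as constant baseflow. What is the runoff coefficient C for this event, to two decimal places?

ΣQ_DR = 275.0 m³/s; V = ΣQ_DR·Δt = 4.950 × 10^5 m³.
Runoff depth d = V / A = 23.91 mm.
C = d / P = 23.91 / 32.3 = 0.74.

C ≈ 0.74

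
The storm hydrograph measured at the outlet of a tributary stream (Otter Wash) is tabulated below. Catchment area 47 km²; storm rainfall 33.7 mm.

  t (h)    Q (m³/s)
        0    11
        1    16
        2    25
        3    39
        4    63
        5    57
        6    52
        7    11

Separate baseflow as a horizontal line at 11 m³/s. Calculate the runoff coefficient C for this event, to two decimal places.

ΣQ_DR = 186.0 m³/s; V = ΣQ_DR·Δt = 6.696 × 10^5 m³.
Runoff depth d = V / A = 14.25 mm.
C = d / P = 14.25 / 33.7 = 0.42.

C ≈ 0.42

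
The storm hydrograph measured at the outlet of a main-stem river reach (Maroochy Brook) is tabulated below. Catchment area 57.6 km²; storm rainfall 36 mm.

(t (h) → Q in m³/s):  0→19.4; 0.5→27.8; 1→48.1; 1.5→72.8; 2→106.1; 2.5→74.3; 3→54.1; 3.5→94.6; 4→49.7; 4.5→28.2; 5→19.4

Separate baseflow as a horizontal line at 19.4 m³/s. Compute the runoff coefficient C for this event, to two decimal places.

ΣQ_DR = 381.1 m³/s; V = ΣQ_DR·Δt = 6.860 × 10^5 m³.
Runoff depth d = V / A = 11.91 mm.
C = d / P = 11.91 / 36 = 0.33.

C ≈ 0.33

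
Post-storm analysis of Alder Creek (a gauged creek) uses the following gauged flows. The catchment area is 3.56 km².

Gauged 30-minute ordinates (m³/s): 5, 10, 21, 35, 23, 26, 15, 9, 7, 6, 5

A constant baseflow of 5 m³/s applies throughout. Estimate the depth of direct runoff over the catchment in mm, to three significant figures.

Direct runoff: 0.0, 5.0, 16.0, 30.0, 18.0, 21.0, 10.0, 4.0, 2.0, 1.0, 0.0 m³/s; ΣQ_DR = 107.0 m³/s.
V = ΣQ_DR · Δt = 107.0 × 1800 s = 1.926 × 10^5 m³.
Over A = 3.56 km², depth = V / A = 54.1 mm.

d ≈ 54.1 mm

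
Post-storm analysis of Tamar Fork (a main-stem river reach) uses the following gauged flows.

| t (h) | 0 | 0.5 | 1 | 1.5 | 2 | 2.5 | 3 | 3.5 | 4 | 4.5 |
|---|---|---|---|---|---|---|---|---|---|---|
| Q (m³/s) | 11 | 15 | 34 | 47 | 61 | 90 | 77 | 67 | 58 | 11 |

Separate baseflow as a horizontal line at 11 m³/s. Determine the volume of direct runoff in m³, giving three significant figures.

Direct-runoff ordinates (Q − Q_b): 0.0, 4.0, 23.0, 36.0, 50.0, 79.0, 66.0, 56.0, 47.0, 0.0 m³/s.
ΣQ_DR = 361.0 m³/s.
With Δt = 0.5 h = 1800 s, V = ΣQ_DR · Δt = 361.0 × 1800 = 6.50 × 10^5 m³.

V ≈ 6.50 × 10^5 m³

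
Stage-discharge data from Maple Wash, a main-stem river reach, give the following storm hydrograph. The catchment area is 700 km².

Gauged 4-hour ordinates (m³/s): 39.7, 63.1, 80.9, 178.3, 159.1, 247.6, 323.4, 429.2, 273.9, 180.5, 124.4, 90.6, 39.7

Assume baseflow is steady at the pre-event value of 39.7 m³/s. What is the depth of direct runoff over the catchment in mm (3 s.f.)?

d ≈ 35.3 mm

Direct runoff: 0.0, 23.4, 41.2, 138.6, 119.4, 207.9, 283.7, 389.5, 234.2, 140.8, 84.7, 50.9, 0.0 m³/s; ΣQ_DR = 1714 m³/s.
V = ΣQ_DR · Δt = 1714 × 14400 s = 2.469 × 10^7 m³.
Over A = 700 km², depth = V / A = 35.3 mm.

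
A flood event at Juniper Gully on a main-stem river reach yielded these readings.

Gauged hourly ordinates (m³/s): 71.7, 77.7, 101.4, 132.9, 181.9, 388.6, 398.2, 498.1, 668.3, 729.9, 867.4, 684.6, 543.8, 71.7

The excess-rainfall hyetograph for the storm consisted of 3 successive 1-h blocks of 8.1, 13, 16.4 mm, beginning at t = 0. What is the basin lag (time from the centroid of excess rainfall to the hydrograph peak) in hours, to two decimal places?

t_L ≈ 8.28 h

Centroid of excess rainfall: t_c = Σ P_i·t̄_i / ΣP_i = 1.7213 h (block centres at 0.5, 1.5, 2.5 h).
Hydrograph peak occurs at t = 10 h, so basin lag t_L = 10 − 1.7213 = 8.28 h.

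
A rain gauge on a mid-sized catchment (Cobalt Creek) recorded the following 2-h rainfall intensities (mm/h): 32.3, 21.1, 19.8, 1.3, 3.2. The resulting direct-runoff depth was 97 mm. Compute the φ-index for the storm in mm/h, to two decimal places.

φ ≈ 8.23 mm/h

Only the 3 blocks with intensity above φ contribute runoff: 32.3, 21.1, 19.8 mm/h.
Σ(I−φ)·Δt = d  ⇒  (32.3+21.1+19.8 − 3φ)·2 = 97
φ = (73.20 − 97/2) / 3 = 8.23 mm/h.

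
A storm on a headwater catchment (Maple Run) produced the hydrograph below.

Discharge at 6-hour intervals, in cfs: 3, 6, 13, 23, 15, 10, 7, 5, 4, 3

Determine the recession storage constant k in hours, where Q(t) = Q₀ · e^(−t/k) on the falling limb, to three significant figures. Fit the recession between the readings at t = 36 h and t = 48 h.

k ≈ 21.4 h

On the falling limb, Q drops from 7 to 4 cfs between t = 36 h and t = 48 h (Δt = 12 h).
k = −Δt / ln(Q₂/Q₁) = −12 / ln(4/7) = 21.4 h.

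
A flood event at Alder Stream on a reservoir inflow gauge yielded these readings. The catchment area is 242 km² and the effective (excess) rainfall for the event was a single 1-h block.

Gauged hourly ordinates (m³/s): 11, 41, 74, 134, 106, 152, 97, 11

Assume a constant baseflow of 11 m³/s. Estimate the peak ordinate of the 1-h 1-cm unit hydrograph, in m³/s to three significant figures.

U_p ≈ 176 m³/s

Direct runoff: 0.0, 30.0, 63.0, 123.0, 95.0, 141.0, 86.0, 0.0 m³/s; ΣQ_DR = 538.0 m³/s, peak = 141.0 m³/s.
Runoff depth d = ΣQ_DR·Δt / A = 538.0 × 3600 / (242 km²) = 8.003 mm.
The 1-cm UH is the DRH scaled by (10 mm)/d, so U_p = 141.0 × 10/8.003 = 176 m³/s.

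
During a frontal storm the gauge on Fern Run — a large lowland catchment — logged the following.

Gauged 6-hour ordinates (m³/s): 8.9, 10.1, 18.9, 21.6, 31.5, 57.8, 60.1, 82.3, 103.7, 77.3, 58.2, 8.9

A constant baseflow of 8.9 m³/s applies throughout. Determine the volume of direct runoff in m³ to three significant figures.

V ≈ 9.34 × 10^6 m³

Direct-runoff ordinates (Q − Q_b): 0.0, 1.2, 10.0, 12.7, 22.6, 48.9, 51.2, 73.4, 94.8, 68.4, 49.3, 0.0 m³/s.
ΣQ_DR = 432.5 m³/s.
With Δt = 6 h = 21600 s, V = ΣQ_DR · Δt = 432.5 × 21600 = 9.34 × 10^6 m³.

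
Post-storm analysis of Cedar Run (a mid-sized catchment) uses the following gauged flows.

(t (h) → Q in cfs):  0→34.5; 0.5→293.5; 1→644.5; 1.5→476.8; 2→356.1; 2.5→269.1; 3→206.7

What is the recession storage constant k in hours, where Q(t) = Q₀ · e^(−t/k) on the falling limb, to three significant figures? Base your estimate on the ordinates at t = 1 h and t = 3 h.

k ≈ 1.76 h

On the falling limb, Q drops from 644.5 to 206.7 cfs between t = 1 h and t = 3 h (Δt = 2 h).
k = −Δt / ln(Q₂/Q₁) = −2 / ln(206.7/644.5) = 1.76 h.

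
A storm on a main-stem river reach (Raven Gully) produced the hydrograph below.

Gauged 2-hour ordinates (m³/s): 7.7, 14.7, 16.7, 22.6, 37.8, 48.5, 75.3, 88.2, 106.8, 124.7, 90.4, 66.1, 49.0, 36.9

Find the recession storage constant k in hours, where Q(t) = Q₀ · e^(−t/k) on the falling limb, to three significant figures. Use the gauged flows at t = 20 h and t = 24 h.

k ≈ 6.53 h

On the falling limb, Q drops from 90.4 to 49.0 m³/s between t = 20 h and t = 24 h (Δt = 4 h).
k = −Δt / ln(Q₂/Q₁) = −4 / ln(49.0/90.4) = 6.53 h.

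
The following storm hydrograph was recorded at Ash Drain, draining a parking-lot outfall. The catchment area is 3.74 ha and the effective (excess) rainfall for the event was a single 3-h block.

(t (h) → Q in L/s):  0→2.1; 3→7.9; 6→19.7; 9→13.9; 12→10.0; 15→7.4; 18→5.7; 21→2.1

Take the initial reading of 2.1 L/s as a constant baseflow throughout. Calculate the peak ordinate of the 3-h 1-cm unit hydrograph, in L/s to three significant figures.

U_p ≈ 11.7 L/s

Direct runoff: 0.0, 5.8, 17.6, 11.8, 7.9, 5.3, 3.6, 0.0 L/s; ΣQ_DR = 52.00 L/s, peak = 17.6 L/s.
Runoff depth d = ΣQ_DR·Δt / A = 52.00 × 10800 / (3.74 ha) = 15.02 mm.
The 1-cm UH is the DRH scaled by (10 mm)/d, so U_p = 17.6 × 10/15.02 = 11.7 L/s.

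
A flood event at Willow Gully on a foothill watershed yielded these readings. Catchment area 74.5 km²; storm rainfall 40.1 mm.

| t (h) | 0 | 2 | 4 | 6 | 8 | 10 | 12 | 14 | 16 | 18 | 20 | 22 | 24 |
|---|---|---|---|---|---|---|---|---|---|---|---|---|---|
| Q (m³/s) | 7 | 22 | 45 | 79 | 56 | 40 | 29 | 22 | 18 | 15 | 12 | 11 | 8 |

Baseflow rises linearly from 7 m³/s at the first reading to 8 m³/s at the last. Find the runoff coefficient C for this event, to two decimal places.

ΣQ_DR = 266.5 m³/s; V = ΣQ_DR·Δt = 1.919 × 10^6 m³.
Runoff depth d = V / A = 25.76 mm.
C = d / P = 25.76 / 40.1 = 0.64.

C ≈ 0.64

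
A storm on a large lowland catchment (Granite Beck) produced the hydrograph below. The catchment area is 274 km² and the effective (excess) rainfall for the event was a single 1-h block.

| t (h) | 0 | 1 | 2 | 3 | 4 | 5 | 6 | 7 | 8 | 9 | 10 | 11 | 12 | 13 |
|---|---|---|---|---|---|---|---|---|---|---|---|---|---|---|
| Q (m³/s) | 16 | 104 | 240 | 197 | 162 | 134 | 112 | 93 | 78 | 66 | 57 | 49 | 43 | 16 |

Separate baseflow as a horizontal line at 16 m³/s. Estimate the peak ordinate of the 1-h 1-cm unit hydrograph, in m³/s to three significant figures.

Direct runoff: 0.0, 88.0, 224.0, 181.0, 146.0, 118.0, 96.0, 77.0, 62.0, 50.0, 41.0, 33.0, 27.0, 0.0 m³/s; ΣQ_DR = 1143 m³/s, peak = 224.0 m³/s.
Runoff depth d = ΣQ_DR·Δt / A = 1143 × 3600 / (274 km²) = 15.02 mm.
The 1-cm UH is the DRH scaled by (10 mm)/d, so U_p = 224.0 × 10/15.02 = 149 m³/s.

U_p ≈ 149 m³/s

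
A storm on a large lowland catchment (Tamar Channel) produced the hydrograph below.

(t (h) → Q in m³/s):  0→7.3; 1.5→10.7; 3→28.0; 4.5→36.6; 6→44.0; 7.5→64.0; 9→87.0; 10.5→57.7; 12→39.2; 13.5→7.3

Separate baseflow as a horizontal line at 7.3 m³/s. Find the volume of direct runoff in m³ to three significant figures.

V ≈ 1.67 × 10^6 m³

Direct-runoff ordinates (Q − Q_b): 0.0, 3.4, 20.7, 29.3, 36.7, 56.7, 79.7, 50.4, 31.9, 0.0 m³/s.
ΣQ_DR = 308.8 m³/s.
With Δt = 1.5 h = 5400 s, V = ΣQ_DR · Δt = 308.8 × 5400 = 1.67 × 10^6 m³.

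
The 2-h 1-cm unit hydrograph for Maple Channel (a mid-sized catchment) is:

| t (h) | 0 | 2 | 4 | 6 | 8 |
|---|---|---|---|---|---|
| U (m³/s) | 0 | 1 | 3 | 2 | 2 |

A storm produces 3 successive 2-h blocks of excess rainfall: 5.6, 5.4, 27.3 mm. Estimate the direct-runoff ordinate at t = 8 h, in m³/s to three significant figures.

By discrete convolution, Q_j = Σ (P_i / 10 mm) · U_{j−i}.
At t = 8 h (j=4): Q = (5.6/10)·2 + (5.4/10)·2 + (27.3/10)·3 = 10.4 m³/s.

Q ≈ 10.4 m³/s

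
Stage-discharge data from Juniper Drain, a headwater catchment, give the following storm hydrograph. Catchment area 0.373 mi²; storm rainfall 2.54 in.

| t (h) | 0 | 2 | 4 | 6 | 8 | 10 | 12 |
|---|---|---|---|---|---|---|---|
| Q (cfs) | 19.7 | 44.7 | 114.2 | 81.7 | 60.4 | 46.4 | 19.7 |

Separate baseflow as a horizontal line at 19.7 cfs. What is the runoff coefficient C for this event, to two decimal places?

ΣQ_DR = 248.9 cfs; V = ΣQ_DR·Δt = 1.792 × 10^6 ft³.
Runoff depth d = V / A = 2.068 in.
C = d / P = 2.068 / 2.54 = 0.81.

C ≈ 0.81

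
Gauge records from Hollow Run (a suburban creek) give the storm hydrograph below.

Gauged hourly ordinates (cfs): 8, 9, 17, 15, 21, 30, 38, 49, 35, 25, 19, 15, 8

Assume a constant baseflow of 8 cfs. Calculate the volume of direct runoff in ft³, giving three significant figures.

V ≈ 6.66 × 10^5 ft³

Direct-runoff ordinates (Q − Q_b): 0.0, 1.0, 9.0, 7.0, 13.0, 22.0, 30.0, 41.0, 27.0, 17.0, 11.0, 7.0, 0.0 cfs.
ΣQ_DR = 185.0 cfs.
With Δt = 1 h = 3600 s, V = ΣQ_DR · Δt = 185.0 × 3600 = 6.66 × 10^5 ft³.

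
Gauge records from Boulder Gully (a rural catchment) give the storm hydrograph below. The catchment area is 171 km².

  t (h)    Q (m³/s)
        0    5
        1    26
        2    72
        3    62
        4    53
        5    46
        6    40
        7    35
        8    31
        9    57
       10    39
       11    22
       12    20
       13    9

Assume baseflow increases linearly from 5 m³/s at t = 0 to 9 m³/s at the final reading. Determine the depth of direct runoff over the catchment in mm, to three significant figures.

Direct runoff: 0.00, 20.69, 66.38, 56.08, 46.77, 39.46, 33.15, 27.85, 23.54, 49.23, 30.92, 13.62, 11.31, 0.00 m³/s; ΣQ_DR = 419.0 m³/s.
V = ΣQ_DR · Δt = 419.0 × 3600 s = 1.508 × 10^6 m³.
Over A = 171 km², depth = V / A = 8.82 mm.

d ≈ 8.82 mm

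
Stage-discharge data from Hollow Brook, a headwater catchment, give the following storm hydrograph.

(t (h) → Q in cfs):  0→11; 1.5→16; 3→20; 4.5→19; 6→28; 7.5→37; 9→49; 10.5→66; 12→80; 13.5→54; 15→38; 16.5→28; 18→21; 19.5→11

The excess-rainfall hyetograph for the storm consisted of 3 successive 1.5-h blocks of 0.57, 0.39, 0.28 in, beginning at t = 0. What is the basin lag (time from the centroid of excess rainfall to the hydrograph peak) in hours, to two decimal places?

t_L ≈ 10.10 h

Centroid of excess rainfall: t_c = Σ P_i·t̄_i / ΣP_i = 1.8992 h (block centres at 0.75, 2.25, 3.75 h).
Hydrograph peak occurs at t = 12 h, so basin lag t_L = 12 − 1.8992 = 10.10 h.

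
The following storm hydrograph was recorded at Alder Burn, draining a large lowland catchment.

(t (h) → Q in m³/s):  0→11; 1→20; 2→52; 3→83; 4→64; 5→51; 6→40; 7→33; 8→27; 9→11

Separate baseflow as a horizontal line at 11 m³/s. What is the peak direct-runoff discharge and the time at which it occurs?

Q_p = 72.0 m³/s at t = 3 h

Subtracting baseflow gives direct-runoff ordinates: 0.0, 9.0, 41.0, 72.0, 53.0, 40.0, 29.0, 22.0, 16.0, 0.0 m³/s.
The maximum is 72.0 m³/s, occurring at the reading for t = 3 h.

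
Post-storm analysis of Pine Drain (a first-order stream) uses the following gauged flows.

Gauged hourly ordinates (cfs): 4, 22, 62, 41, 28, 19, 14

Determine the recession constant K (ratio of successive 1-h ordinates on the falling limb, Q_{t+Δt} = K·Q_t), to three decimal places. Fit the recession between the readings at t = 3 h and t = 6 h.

Using the recession-limb readings at t = 3 h and t = 6 h: Q falls from 41 to 14 cfs over 3 intervals.
K = (Q₂/Q₁)^(1/3) = (14/41)^(1/3) = 0.699.

K ≈ 0.699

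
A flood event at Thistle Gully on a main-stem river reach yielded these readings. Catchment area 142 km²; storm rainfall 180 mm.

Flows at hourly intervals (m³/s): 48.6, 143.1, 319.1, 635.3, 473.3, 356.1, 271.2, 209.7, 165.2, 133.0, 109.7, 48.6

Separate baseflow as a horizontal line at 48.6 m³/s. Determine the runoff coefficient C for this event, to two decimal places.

ΣQ_DR = 2330 m³/s; V = ΣQ_DR·Δt = 8.387 × 10^6 m³.
Runoff depth d = V / A = 59.06 mm.
C = d / P = 59.06 / 180 = 0.33.

C ≈ 0.33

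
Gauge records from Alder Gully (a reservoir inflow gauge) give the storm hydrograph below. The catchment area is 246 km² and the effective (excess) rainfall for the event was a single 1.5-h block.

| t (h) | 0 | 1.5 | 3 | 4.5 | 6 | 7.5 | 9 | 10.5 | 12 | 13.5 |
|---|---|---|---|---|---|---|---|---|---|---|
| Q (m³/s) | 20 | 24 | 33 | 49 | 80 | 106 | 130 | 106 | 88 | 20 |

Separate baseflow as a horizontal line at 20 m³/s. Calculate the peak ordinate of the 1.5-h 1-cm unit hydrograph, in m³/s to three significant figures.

U_p ≈ 110 m³/s

Direct runoff: 0.0, 4.0, 13.0, 29.0, 60.0, 86.0, 110.0, 86.0, 68.0, 0.0 m³/s; ΣQ_DR = 456.0 m³/s, peak = 110.0 m³/s.
Runoff depth d = ΣQ_DR·Δt / A = 456.0 × 5400 / (246 km²) = 10.01 mm.
The 1-cm UH is the DRH scaled by (10 mm)/d, so U_p = 110.0 × 10/10.01 = 110 m³/s.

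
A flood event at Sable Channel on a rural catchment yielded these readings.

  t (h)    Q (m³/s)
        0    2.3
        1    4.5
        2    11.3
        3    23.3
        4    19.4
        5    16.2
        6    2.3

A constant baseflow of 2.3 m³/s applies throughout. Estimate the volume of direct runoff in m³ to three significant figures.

Direct-runoff ordinates (Q − Q_b): 0.0, 2.2, 9.0, 21.0, 17.1, 13.9, 0.0 m³/s.
ΣQ_DR = 63.20 m³/s.
With Δt = 1 h = 3600 s, V = ΣQ_DR · Δt = 63.20 × 3600 = 2.28 × 10^5 m³.

V ≈ 2.28 × 10^5 m³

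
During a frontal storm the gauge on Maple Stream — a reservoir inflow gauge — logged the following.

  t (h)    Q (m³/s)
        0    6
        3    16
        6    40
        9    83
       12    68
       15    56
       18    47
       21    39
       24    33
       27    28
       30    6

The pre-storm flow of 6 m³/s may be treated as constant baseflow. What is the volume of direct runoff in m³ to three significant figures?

Direct-runoff ordinates (Q − Q_b): 0.0, 10.0, 34.0, 77.0, 62.0, 50.0, 41.0, 33.0, 27.0, 22.0, 0.0 m³/s.
ΣQ_DR = 356.0 m³/s.
With Δt = 3 h = 10800 s, V = ΣQ_DR · Δt = 356.0 × 10800 = 3.84 × 10^6 m³.

V ≈ 3.84 × 10^6 m³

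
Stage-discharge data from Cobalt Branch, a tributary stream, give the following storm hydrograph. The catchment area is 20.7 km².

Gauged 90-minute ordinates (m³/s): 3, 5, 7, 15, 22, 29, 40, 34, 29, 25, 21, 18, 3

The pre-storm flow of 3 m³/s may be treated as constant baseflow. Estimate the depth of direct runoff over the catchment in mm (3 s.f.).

Direct runoff: 0.0, 2.0, 4.0, 12.0, 19.0, 26.0, 37.0, 31.0, 26.0, 22.0, 18.0, 15.0, 0.0 m³/s; ΣQ_DR = 212.0 m³/s.
V = ΣQ_DR · Δt = 212.0 × 5400 s = 1.145 × 10^6 m³.
Over A = 20.7 km², depth = V / A = 55.3 mm.

d ≈ 55.3 mm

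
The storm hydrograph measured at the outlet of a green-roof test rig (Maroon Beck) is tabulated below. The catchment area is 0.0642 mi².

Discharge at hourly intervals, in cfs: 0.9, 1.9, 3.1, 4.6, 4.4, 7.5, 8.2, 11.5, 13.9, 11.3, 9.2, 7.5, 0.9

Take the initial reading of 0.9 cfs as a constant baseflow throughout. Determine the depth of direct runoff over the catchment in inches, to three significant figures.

Direct runoff: 0.0, 1.0, 2.2, 3.7, 3.5, 6.6, 7.3, 10.6, 13.0, 10.4, 8.3, 6.6, 0.0 cfs; ΣQ_DR = 73.20 cfs.
V = ΣQ_DR · Δt = 73.20 × 3600 s = 2.635 × 10^5 ft³.
Over A = 0.0642 mi², depth = V / A = 1.77 in.

d ≈ 1.77 in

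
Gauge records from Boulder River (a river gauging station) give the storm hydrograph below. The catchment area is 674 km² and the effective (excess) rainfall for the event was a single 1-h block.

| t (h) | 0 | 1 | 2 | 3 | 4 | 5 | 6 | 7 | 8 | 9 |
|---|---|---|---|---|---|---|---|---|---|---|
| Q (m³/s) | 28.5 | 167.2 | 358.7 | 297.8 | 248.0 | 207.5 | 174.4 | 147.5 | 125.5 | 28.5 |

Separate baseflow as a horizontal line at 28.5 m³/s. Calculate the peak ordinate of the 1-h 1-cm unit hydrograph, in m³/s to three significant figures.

U_p ≈ 413 m³/s

Direct runoff: 0.0, 138.7, 330.2, 269.3, 219.5, 179.0, 145.9, 119.0, 97.0, 0.0 m³/s; ΣQ_DR = 1499 m³/s, peak = 330.2 m³/s.
Runoff depth d = ΣQ_DR·Δt / A = 1499 × 3600 / (674 km²) = 8.004 mm.
The 1-cm UH is the DRH scaled by (10 mm)/d, so U_p = 330.2 × 10/8.004 = 413 m³/s.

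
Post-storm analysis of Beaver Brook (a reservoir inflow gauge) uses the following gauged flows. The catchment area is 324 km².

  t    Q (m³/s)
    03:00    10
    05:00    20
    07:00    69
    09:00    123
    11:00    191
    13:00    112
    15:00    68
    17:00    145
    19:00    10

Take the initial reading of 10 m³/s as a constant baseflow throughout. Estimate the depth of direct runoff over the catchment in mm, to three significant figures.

d ≈ 14.6 mm

Direct runoff: 0.0, 10.0, 59.0, 113.0, 181.0, 102.0, 58.0, 135.0, 0.0 m³/s; ΣQ_DR = 658.0 m³/s.
V = ΣQ_DR · Δt = 658.0 × 7200 s = 4.738 × 10^6 m³.
Over A = 324 km², depth = V / A = 14.6 mm.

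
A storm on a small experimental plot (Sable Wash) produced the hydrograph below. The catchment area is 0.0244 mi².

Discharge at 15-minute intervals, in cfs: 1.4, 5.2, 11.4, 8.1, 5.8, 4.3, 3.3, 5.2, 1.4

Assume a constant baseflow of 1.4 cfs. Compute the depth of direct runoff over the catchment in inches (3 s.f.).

Direct runoff: 0.0, 3.8, 10.0, 6.7, 4.4, 2.9, 1.9, 3.8, 0.0 cfs; ΣQ_DR = 33.50 cfs.
V = ΣQ_DR · Δt = 33.50 × 900 s = 30150 ft³.
Over A = 0.0244 mi², depth = V / A = 0.532 in.

d ≈ 0.532 in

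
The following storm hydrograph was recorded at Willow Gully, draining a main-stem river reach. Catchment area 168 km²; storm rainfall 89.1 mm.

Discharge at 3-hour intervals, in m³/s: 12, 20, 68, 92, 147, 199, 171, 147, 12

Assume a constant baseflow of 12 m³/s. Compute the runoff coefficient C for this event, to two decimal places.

ΣQ_DR = 760.0 m³/s; V = ΣQ_DR·Δt = 8.208 × 10^6 m³.
Runoff depth d = V / A = 48.86 mm.
C = d / P = 48.86 / 89.1 = 0.55.

C ≈ 0.55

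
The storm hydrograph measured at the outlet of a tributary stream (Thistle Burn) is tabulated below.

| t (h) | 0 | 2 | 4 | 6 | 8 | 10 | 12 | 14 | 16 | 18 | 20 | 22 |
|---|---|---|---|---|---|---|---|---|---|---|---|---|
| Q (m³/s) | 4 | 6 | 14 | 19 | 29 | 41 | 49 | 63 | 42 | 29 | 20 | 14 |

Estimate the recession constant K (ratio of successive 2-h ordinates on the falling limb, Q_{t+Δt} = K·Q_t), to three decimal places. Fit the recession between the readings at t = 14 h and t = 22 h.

K ≈ 0.687

Using the recession-limb readings at t = 14 h and t = 22 h: Q falls from 63 to 14 m³/s over 4 intervals.
K = (Q₂/Q₁)^(1/4) = (14/63)^(1/4) = 0.687.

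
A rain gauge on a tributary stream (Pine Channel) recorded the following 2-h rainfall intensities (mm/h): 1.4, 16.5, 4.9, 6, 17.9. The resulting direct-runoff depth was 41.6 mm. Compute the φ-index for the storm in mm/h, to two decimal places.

Only the 2 blocks with intensity above φ contribute runoff: 16.5, 17.9 mm/h.
Σ(I−φ)·Δt = d  ⇒  (16.5+17.9 − 2φ)·2 = 41.6
φ = (34.40 − 41.6/2) / 2 = 6.80 mm/h.

φ ≈ 6.80 mm/h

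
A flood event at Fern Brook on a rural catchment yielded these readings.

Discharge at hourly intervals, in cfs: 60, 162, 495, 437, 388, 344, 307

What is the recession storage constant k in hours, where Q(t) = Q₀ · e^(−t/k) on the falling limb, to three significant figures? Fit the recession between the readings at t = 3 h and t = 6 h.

k ≈ 8.50 h

On the falling limb, Q drops from 437 to 307 cfs between t = 3 h and t = 6 h (Δt = 3 h).
k = −Δt / ln(Q₂/Q₁) = −3 / ln(307/437) = 8.50 h.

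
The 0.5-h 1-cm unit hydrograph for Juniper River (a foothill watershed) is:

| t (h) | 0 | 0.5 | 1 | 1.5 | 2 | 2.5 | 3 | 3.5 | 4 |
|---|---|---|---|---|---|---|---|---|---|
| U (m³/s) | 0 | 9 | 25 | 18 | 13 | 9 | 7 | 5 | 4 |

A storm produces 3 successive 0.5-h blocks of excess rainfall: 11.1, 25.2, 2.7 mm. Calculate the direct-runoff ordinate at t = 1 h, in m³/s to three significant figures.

Q ≈ 50.4 m³/s

By discrete convolution, Q_j = Σ (P_i / 10 mm) · U_{j−i}.
At t = 1 h (j=2): Q = (11.1/10)·25 + (25.2/10)·9 + (2.7/10)·0 = 50.4 m³/s.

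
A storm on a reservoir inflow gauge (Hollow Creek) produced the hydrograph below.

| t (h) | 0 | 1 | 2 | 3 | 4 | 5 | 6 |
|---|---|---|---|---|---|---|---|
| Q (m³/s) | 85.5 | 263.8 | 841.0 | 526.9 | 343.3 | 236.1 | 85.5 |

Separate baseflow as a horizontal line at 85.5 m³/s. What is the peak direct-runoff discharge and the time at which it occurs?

Q_p = 755.5 m³/s at t = 2 h

Subtracting baseflow gives direct-runoff ordinates: 0.0, 178.3, 755.5, 441.4, 257.8, 150.6, 0.0 m³/s.
The maximum is 755.5 m³/s, occurring at the reading for t = 2 h.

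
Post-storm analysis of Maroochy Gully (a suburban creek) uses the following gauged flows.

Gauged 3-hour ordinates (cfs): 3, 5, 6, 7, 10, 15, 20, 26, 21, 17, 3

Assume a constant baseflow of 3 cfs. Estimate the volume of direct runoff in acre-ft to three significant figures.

Direct-runoff ordinates (Q − Q_b): 0.0, 2.0, 3.0, 4.0, 7.0, 12.0, 17.0, 23.0, 18.0, 14.0, 0.0 cfs.
ΣQ_DR = 100.0 cfs.
With Δt = 3 h = 10800 s, V = ΣQ_DR · Δt = 100.0 × 10800 = 1.08 × 10^6 ft³ = 24.8 acre-ft.

V ≈ 24.8 acre-ft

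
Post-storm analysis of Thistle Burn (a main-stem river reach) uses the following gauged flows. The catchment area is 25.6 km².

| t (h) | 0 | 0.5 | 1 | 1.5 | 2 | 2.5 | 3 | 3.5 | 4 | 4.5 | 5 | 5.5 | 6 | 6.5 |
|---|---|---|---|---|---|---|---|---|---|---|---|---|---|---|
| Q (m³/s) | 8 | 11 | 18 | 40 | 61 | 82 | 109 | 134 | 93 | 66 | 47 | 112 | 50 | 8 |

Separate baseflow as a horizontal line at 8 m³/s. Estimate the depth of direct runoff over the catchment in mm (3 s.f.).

d ≈ 51.1 mm

Direct runoff: 0.0, 3.0, 10.0, 32.0, 53.0, 74.0, 101.0, 126.0, 85.0, 58.0, 39.0, 104.0, 42.0, 0.0 m³/s; ΣQ_DR = 727.0 m³/s.
V = ΣQ_DR · Δt = 727.0 × 1800 s = 1.309 × 10^6 m³.
Over A = 25.6 km², depth = V / A = 51.1 mm.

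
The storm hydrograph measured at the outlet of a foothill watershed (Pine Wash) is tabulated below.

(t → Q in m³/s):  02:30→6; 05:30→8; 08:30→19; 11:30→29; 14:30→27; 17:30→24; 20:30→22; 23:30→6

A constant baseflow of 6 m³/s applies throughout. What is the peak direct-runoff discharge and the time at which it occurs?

Subtracting baseflow gives direct-runoff ordinates: 0.0, 2.0, 13.0, 23.0, 21.0, 18.0, 16.0, 0.0 m³/s.
The maximum is 23.0 m³/s, occurring at the reading for t = 11:30.

Q_p = 23.0 m³/s at t = 11:30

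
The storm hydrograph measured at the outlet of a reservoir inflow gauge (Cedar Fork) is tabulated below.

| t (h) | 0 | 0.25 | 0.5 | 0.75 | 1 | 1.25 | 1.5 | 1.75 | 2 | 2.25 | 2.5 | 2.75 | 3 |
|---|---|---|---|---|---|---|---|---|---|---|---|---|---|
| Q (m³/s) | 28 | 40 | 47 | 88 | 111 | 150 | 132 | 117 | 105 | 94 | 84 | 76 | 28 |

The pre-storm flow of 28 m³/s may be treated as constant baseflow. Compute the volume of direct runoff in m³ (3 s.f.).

Direct-runoff ordinates (Q − Q_b): 0.0, 12.0, 19.0, 60.0, 83.0, 122.0, 104.0, 89.0, 77.0, 66.0, 56.0, 48.0, 0.0 m³/s.
ΣQ_DR = 736.0 m³/s.
With Δt = 0.25 h = 900 s, V = ΣQ_DR · Δt = 736.0 × 900 = 6.62 × 10^5 m³.

V ≈ 6.62 × 10^5 m³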